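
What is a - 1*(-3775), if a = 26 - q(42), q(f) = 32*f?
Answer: 2457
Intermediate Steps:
a = -1318 (a = 26 - 32*42 = 26 - 1*1344 = 26 - 1344 = -1318)
a - 1*(-3775) = -1318 - 1*(-3775) = -1318 + 3775 = 2457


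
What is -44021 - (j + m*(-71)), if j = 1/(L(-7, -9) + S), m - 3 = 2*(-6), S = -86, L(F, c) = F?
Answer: -4153379/93 ≈ -44660.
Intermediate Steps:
m = -9 (m = 3 + 2*(-6) = 3 - 12 = -9)
j = -1/93 (j = 1/(-7 - 86) = 1/(-93) = -1/93 ≈ -0.010753)
-44021 - (j + m*(-71)) = -44021 - (-1/93 - 9*(-71)) = -44021 - (-1/93 + 639) = -44021 - 1*59426/93 = -44021 - 59426/93 = -4153379/93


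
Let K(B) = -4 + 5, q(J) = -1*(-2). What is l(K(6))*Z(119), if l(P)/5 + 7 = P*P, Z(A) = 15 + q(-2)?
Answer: -510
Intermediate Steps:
q(J) = 2
K(B) = 1
Z(A) = 17 (Z(A) = 15 + 2 = 17)
l(P) = -35 + 5*P**2 (l(P) = -35 + 5*(P*P) = -35 + 5*P**2)
l(K(6))*Z(119) = (-35 + 5*1**2)*17 = (-35 + 5*1)*17 = (-35 + 5)*17 = -30*17 = -510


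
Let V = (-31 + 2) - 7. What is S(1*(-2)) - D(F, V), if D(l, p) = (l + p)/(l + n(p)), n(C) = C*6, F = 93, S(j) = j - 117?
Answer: -4860/41 ≈ -118.54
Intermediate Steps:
V = -36 (V = -29 - 7 = -36)
S(j) = -117 + j
n(C) = 6*C
D(l, p) = (l + p)/(l + 6*p)
S(1*(-2)) - D(F, V) = (-117 + 1*(-2)) - (93 - 36)/(93 + 6*(-36)) = (-117 - 2) - 57/(93 - 216) = -119 - 57/(-123) = -119 - (-1)*57/123 = -119 - 1*(-19/41) = -119 + 19/41 = -4860/41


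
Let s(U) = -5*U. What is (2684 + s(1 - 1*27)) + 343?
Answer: 3157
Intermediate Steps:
(2684 + s(1 - 1*27)) + 343 = (2684 - 5*(1 - 1*27)) + 343 = (2684 - 5*(1 - 27)) + 343 = (2684 - 5*(-26)) + 343 = (2684 + 130) + 343 = 2814 + 343 = 3157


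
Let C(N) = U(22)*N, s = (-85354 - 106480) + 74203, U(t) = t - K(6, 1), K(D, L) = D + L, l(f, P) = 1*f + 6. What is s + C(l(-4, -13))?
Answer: -117601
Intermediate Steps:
l(f, P) = 6 + f (l(f, P) = f + 6 = 6 + f)
U(t) = -7 + t (U(t) = t - (6 + 1) = t - 1*7 = t - 7 = -7 + t)
s = -117631 (s = -191834 + 74203 = -117631)
C(N) = 15*N (C(N) = (-7 + 22)*N = 15*N)
s + C(l(-4, -13)) = -117631 + 15*(6 - 4) = -117631 + 15*2 = -117631 + 30 = -117601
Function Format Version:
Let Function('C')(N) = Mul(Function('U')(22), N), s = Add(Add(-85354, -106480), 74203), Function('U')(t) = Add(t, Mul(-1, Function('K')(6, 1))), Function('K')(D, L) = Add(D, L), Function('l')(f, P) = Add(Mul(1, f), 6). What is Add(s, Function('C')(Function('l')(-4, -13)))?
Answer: -117601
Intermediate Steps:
Function('l')(f, P) = Add(6, f) (Function('l')(f, P) = Add(f, 6) = Add(6, f))
Function('U')(t) = Add(-7, t) (Function('U')(t) = Add(t, Mul(-1, Add(6, 1))) = Add(t, Mul(-1, 7)) = Add(t, -7) = Add(-7, t))
s = -117631 (s = Add(-191834, 74203) = -117631)
Function('C')(N) = Mul(15, N) (Function('C')(N) = Mul(Add(-7, 22), N) = Mul(15, N))
Add(s, Function('C')(Function('l')(-4, -13))) = Add(-117631, Mul(15, Add(6, -4))) = Add(-117631, Mul(15, 2)) = Add(-117631, 30) = -117601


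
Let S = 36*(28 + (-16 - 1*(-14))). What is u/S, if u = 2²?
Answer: 1/234 ≈ 0.0042735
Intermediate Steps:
u = 4
S = 936 (S = 36*(28 + (-16 + 14)) = 36*(28 - 2) = 36*26 = 936)
u/S = 4/936 = 4*(1/936) = 1/234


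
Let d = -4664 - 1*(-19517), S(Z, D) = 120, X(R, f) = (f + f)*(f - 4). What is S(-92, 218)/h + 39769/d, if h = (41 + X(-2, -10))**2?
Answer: 455513321/170051997 ≈ 2.6787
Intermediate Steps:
X(R, f) = 2*f*(-4 + f) (X(R, f) = (2*f)*(-4 + f) = 2*f*(-4 + f))
h = 103041 (h = (41 + 2*(-10)*(-4 - 10))**2 = (41 + 2*(-10)*(-14))**2 = (41 + 280)**2 = 321**2 = 103041)
d = 14853 (d = -4664 + 19517 = 14853)
S(-92, 218)/h + 39769/d = 120/103041 + 39769/14853 = 120*(1/103041) + 39769*(1/14853) = 40/34347 + 39769/14853 = 455513321/170051997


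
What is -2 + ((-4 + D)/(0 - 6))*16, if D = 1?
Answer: 6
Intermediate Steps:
-2 + ((-4 + D)/(0 - 6))*16 = -2 + ((-4 + 1)/(0 - 6))*16 = -2 - 3/(-6)*16 = -2 - 3*(-1/6)*16 = -2 + (1/2)*16 = -2 + 8 = 6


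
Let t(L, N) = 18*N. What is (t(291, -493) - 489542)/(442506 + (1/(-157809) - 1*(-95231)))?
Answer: -9831816318/10607467279 ≈ -0.92688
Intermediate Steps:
(t(291, -493) - 489542)/(442506 + (1/(-157809) - 1*(-95231))) = (18*(-493) - 489542)/(442506 + (1/(-157809) - 1*(-95231))) = (-8874 - 489542)/(442506 + (-1/157809 + 95231)) = -498416/(442506 + 15028308878/157809) = -498416/84859738232/157809 = -498416*157809/84859738232 = -9831816318/10607467279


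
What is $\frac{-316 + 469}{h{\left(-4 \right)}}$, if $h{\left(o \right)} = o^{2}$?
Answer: $\frac{153}{16} \approx 9.5625$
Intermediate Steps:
$\frac{-316 + 469}{h{\left(-4 \right)}} = \frac{-316 + 469}{\left(-4\right)^{2}} = \frac{153}{16}$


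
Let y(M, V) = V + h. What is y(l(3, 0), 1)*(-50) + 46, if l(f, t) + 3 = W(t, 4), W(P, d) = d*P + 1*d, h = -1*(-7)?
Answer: -354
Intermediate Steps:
h = 7
W(P, d) = d + P*d (W(P, d) = P*d + d = d + P*d)
l(f, t) = 1 + 4*t (l(f, t) = -3 + 4*(1 + t) = -3 + (4 + 4*t) = 1 + 4*t)
y(M, V) = 7 + V (y(M, V) = V + 7 = 7 + V)
y(l(3, 0), 1)*(-50) + 46 = (7 + 1)*(-50) + 46 = 8*(-50) + 46 = -400 + 46 = -354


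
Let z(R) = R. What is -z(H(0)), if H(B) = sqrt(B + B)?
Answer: 0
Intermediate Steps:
H(B) = sqrt(2)*sqrt(B) (H(B) = sqrt(2*B) = sqrt(2)*sqrt(B))
-z(H(0)) = -sqrt(2)*sqrt(0) = -sqrt(2)*0 = -1*0 = 0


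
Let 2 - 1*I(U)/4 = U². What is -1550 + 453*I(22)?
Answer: -874934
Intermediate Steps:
I(U) = 8 - 4*U²
-1550 + 453*I(22) = -1550 + 453*(8 - 4*22²) = -1550 + 453*(8 - 4*484) = -1550 + 453*(8 - 1936) = -1550 + 453*(-1928) = -1550 - 873384 = -874934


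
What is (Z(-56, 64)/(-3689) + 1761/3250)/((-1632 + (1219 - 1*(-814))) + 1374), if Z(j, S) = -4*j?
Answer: 824047/3040131250 ≈ 0.00027106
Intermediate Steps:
(Z(-56, 64)/(-3689) + 1761/3250)/((-1632 + (1219 - 1*(-814))) + 1374) = (-4*(-56)/(-3689) + 1761/3250)/((-1632 + (1219 - 1*(-814))) + 1374) = (224*(-1/3689) + 1761*(1/3250))/((-1632 + (1219 + 814)) + 1374) = (-32/527 + 1761/3250)/((-1632 + 2033) + 1374) = 824047/(1712750*(401 + 1374)) = (824047/1712750)/1775 = (824047/1712750)*(1/1775) = 824047/3040131250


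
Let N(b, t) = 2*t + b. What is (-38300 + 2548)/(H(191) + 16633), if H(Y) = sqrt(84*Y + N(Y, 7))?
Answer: -74332877/34580055 + 4469*sqrt(16249)/34580055 ≈ -2.1331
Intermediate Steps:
N(b, t) = b + 2*t
H(Y) = sqrt(14 + 85*Y) (H(Y) = sqrt(84*Y + (Y + 2*7)) = sqrt(84*Y + (Y + 14)) = sqrt(84*Y + (14 + Y)) = sqrt(14 + 85*Y))
(-38300 + 2548)/(H(191) + 16633) = (-38300 + 2548)/(sqrt(14 + 85*191) + 16633) = -35752/(sqrt(14 + 16235) + 16633) = -35752/(sqrt(16249) + 16633) = -35752/(16633 + sqrt(16249))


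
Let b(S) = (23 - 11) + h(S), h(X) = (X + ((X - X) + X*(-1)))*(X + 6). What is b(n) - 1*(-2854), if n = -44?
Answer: 2866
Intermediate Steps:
h(X) = 0 (h(X) = (X + (0 - X))*(6 + X) = (X - X)*(6 + X) = 0*(6 + X) = 0)
b(S) = 12 (b(S) = (23 - 11) + 0 = 12 + 0 = 12)
b(n) - 1*(-2854) = 12 - 1*(-2854) = 12 + 2854 = 2866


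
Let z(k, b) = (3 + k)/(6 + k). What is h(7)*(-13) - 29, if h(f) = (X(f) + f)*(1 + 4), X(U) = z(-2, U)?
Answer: -2001/4 ≈ -500.25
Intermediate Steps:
z(k, b) = (3 + k)/(6 + k)
X(U) = 1/4 (X(U) = (3 - 2)/(6 - 2) = 1/4)
h(f) = 5/4 + 5*f (h(f) = (1/4 + f)*(1 + 4) = (1/4 + f)*5 = 5/4 + 5*f)
h(7)*(-13) - 29 = (5/4 + 5*7)*(-13) - 29 = (5/4 + 35)*(-13) - 29 = (145/4)*(-13) - 29 = -1885/4 - 29 = -2001/4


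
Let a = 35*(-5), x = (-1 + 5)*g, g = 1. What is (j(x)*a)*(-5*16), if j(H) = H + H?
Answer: 112000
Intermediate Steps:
x = 4 (x = (-1 + 5)*1 = 4*1 = 4)
a = -175
j(H) = 2*H
(j(x)*a)*(-5*16) = ((2*4)*(-175))*(-5*16) = (8*(-175))*(-80) = -1400*(-80) = 112000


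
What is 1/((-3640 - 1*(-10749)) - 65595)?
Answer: -1/58486 ≈ -1.7098e-5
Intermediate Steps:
1/((-3640 - 1*(-10749)) - 65595) = 1/((-3640 + 10749) - 65595) = 1/(7109 - 65595) = 1/(-58486) = -1/58486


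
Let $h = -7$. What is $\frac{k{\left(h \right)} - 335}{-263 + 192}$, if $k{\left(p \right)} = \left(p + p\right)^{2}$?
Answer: $\frac{139}{71} \approx 1.9577$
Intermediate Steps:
$k{\left(p \right)} = 4 p^{2}$ ($k{\left(p \right)} = \left(2 p\right)^{2} = 4 p^{2}$)
$\frac{k{\left(h \right)} - 335}{-263 + 192} = \frac{4 \left(-7\right)^{2} - 335}{-263 + 192} = \frac{4 \cdot 49 - 335}{-71} = \left(196 - 335\right) \left(- \frac{1}{71}\right) = \left(-139\right) \left(- \frac{1}{71}\right) = \frac{139}{71}$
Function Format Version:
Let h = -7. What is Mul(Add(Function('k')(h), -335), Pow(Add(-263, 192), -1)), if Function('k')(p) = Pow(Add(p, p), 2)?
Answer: Rational(139, 71) ≈ 1.9577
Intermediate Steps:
Function('k')(p) = Mul(4, Pow(p, 2)) (Function('k')(p) = Pow(Mul(2, p), 2) = Mul(4, Pow(p, 2)))
Mul(Add(Function('k')(h), -335), Pow(Add(-263, 192), -1)) = Mul(Add(Mul(4, Pow(-7, 2)), -335), Pow(Add(-263, 192), -1)) = Mul(Add(Mul(4, 49), -335), Pow(-71, -1)) = Mul(Add(196, -335), Rational(-1, 71)) = Mul(-139, Rational(-1, 71)) = Rational(139, 71)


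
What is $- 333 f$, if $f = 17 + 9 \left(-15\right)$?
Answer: $39294$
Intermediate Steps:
$f = -118$ ($f = 17 - 135 = -118$)
$- 333 f = \left(-333\right) \left(-118\right) = 39294$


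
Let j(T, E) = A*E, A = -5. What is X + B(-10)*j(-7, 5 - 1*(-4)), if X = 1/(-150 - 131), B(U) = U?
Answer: 126449/281 ≈ 450.00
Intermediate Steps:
X = -1/281 (X = 1/(-281) = -1/281 ≈ -0.0035587)
j(T, E) = -5*E
X + B(-10)*j(-7, 5 - 1*(-4)) = -1/281 - (-50)*(5 - 1*(-4)) = -1/281 - (-50)*(5 + 4) = -1/281 - (-50)*9 = -1/281 - 10*(-45) = -1/281 + 450 = 126449/281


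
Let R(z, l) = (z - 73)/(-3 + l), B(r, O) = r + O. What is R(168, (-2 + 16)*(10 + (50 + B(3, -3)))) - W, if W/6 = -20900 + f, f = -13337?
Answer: 171938309/837 ≈ 2.0542e+5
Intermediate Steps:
B(r, O) = O + r
W = -205422 (W = 6*(-20900 - 13337) = 6*(-34237) = -205422)
R(z, l) = (-73 + z)/(-3 + l)
R(168, (-2 + 16)*(10 + (50 + B(3, -3)))) - W = (-73 + 168)/(-3 + (-2 + 16)*(10 + (50 + (-3 + 3)))) - 1*(-205422) = 95/(-3 + 14*(10 + (50 + 0))) + 205422 = 95/(-3 + 14*(10 + 50)) + 205422 = 95/(-3 + 14*60) + 205422 = 95/(-3 + 840) + 205422 = 95/837 + 205422 = 171938309/837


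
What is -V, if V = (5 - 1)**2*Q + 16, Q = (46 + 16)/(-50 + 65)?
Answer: -1232/15 ≈ -82.133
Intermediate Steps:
Q = 62/15 ≈ 4.1333
V = 1232/15 (V = (5 - 1)**2*(62/15) + 16 = 4**2*(62/15) + 16 = 16*(62/15) + 16 = 992/15 + 16 = 1232/15 ≈ 82.133)
-V = -1*1232/15 = -1232/15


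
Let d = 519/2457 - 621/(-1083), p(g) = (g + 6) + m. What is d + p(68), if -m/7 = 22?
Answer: -23420734/295659 ≈ -79.215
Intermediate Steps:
m = -154 (m = -7*22 = -154)
p(g) = -148 + g (p(g) = (g + 6) - 154 = (6 + g) - 154 = -148 + g)
d = 231986/295659 (d = 519*(1/2457) - 621*(-1/1083) = 173/819 + 207/361 = 231986/295659 ≈ 0.78464)
d + p(68) = 231986/295659 + (-148 + 68) = 231986/295659 - 80 = -23420734/295659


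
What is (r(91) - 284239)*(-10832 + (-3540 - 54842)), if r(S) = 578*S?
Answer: 16032800174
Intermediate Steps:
(r(91) - 284239)*(-10832 + (-3540 - 54842)) = (578*91 - 284239)*(-10832 + (-3540 - 54842)) = (52598 - 284239)*(-10832 - 58382) = -231641*(-69214) = 16032800174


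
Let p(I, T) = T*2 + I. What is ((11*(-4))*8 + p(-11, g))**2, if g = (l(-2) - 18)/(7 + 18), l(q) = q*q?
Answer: 82864609/625 ≈ 1.3258e+5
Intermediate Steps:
l(q) = q**2
g = -14/25 (g = ((-2)**2 - 18)/(7 + 18) = (4 - 18)/25 = -14*1/25 = -14/25 ≈ -0.56000)
p(I, T) = I + 2*T (p(I, T) = 2*T + I = I + 2*T)
((11*(-4))*8 + p(-11, g))**2 = ((11*(-4))*8 + (-11 + 2*(-14/25)))**2 = (-44*8 + (-11 - 28/25))**2 = (-352 - 303/25)**2 = (-9103/25)**2 = 82864609/625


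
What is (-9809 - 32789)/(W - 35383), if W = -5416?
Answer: 42598/40799 ≈ 1.0441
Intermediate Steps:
(-9809 - 32789)/(W - 35383) = (-9809 - 32789)/(-5416 - 35383) = -42598/(-40799) = -42598*(-1/40799) = 42598/40799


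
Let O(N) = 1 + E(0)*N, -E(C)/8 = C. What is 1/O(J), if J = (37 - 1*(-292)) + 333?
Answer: 1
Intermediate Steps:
E(C) = -8*C
J = 662 (J = (37 + 292) + 333 = 329 + 333 = 662)
O(N) = 1 (O(N) = 1 + (-8*0)*N = 1 + 0*N = 1 + 0 = 1)
1/O(J) = 1/1 = 1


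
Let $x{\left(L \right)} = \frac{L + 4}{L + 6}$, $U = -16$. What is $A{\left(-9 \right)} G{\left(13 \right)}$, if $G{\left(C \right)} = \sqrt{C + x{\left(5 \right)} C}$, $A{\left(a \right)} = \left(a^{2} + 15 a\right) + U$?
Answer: $- \frac{140 \sqrt{715}}{11} \approx -340.32$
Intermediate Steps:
$x{\left(L \right)} = \frac{4 + L}{6 + L}$
$A{\left(a \right)} = -16 + a^{2} + 15 a$ ($A{\left(a \right)} = \left(a^{2} + 15 a\right) - 16 = -16 + a^{2} + 15 a$)
$G{\left(C \right)} = \frac{2 \sqrt{55} \sqrt{C}}{11}$ ($G{\left(C \right)} = \sqrt{C + \frac{4 + 5}{6 + 5} C} = \sqrt{C + \frac{1}{11} \cdot 9 C} = \sqrt{C + \frac{9 C}{11}} = \sqrt{\frac{20 C}{11}} = \frac{2 \sqrt{55} \sqrt{C}}{11}$)
$A{\left(-9 \right)} G{\left(13 \right)} = \left(-16 + \left(-9\right)^{2} + 15 \left(-9\right)\right) \frac{2 \sqrt{55} \sqrt{13}}{11} = \left(-16 + 81 - 135\right) \frac{2 \sqrt{715}}{11} = - 70 \frac{2 \sqrt{715}}{11} = - \frac{140 \sqrt{715}}{11}$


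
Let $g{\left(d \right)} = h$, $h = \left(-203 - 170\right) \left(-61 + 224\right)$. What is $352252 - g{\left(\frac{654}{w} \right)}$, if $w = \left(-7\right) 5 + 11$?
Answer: $413051$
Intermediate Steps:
$w = -24$ ($w = -35 + 11 = -24$)
$h = -60799$ ($h = \left(-373\right) 163 = -60799$)
$g{\left(d \right)} = -60799$
$352252 - g{\left(\frac{654}{w} \right)} = 352252 - -60799 = 352252 + 60799 = 413051$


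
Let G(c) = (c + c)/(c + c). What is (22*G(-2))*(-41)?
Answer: -902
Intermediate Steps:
G(c) = 1 (G(c) = (2*c)/((2*c)) = (2*c)*(1/(2*c)) = 1)
(22*G(-2))*(-41) = (22*1)*(-41) = 22*(-41) = -902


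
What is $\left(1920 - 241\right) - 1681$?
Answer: $-2$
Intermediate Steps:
$\left(1920 - 241\right) - 1681 = 1679 - 1681 = -2$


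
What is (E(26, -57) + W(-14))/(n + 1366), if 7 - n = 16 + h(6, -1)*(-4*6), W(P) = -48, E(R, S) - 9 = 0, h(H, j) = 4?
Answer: -39/1453 ≈ -0.026841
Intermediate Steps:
E(R, S) = 9 (E(R, S) = 9 + 0 = 9)
n = 87 (n = 7 - (16 + 4*(-4*6)) = 7 - (16 + 4*(-24)) = 7 - (16 - 96) = 7 - 1*(-80) = 7 + 80 = 87)
(E(26, -57) + W(-14))/(n + 1366) = (9 - 48)/(87 + 1366) = -39/1453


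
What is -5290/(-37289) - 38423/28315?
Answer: -183281271/150834005 ≈ -1.2151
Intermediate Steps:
-5290/(-37289) - 38423/28315 = -5290*(-1/37289) - 38423*1/28315 = 5290/37289 - 5489/4045 = -183281271/150834005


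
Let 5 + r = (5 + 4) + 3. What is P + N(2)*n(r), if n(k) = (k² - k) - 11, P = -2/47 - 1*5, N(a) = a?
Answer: 2677/47 ≈ 56.957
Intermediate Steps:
P = -237/47 (P = -2*1/47 - 5 = -2/47 - 5 = -237/47 ≈ -5.0426)
r = 7 (r = -5 + ((5 + 4) + 3) = -5 + (9 + 3) = -5 + 12 = 7)
n(k) = -11 + k² - k
P + N(2)*n(r) = -237/47 + 2*(-11 + 7² - 1*7) = -237/47 + 2*(-11 + 49 - 7) = -237/47 + 2*31 = -237/47 + 62 = 2677/47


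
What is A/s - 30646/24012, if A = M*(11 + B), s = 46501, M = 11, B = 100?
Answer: -697875497/558291006 ≈ -1.2500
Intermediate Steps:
A = 1221 (A = 11*(11 + 100) = 11*111 = 1221)
A/s - 30646/24012 = 1221/46501 - 30646/24012 = 1221*(1/46501) - 30646*1/24012 = 1221/46501 - 15323/12006 = -697875497/558291006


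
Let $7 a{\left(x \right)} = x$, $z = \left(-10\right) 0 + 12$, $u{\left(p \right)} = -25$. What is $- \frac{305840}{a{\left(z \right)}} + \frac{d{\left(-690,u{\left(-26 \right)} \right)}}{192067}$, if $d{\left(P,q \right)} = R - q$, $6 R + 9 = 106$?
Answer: $- \frac{68532066411}{384134} \approx -1.7841 \cdot 10^{5}$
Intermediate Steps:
$R = \frac{97}{6}$ ($R = - \frac{3}{2} + \frac{1}{6} \cdot 106 = - \frac{3}{2} + \frac{53}{3} = \frac{97}{6} \approx 16.167$)
$z = 12$ ($z = 0 + 12 = 12$)
$a{\left(x \right)} = \frac{x}{7}$
$d{\left(P,q \right)} = \frac{97}{6} - q$
$- \frac{305840}{a{\left(z \right)}} + \frac{d{\left(-690,u{\left(-26 \right)} \right)}}{192067} = - \frac{305840}{\frac{1}{7} \cdot 12} + \frac{\frac{97}{6} - -25}{192067} = - \frac{305840}{\frac{12}{7}} + \left(\frac{97}{6} + 25\right) \frac{1}{192067} = \left(-305840\right) \frac{7}{12} + \frac{247}{6} \cdot \frac{1}{192067} = - \frac{535220}{3} + \frac{247}{1152402} = - \frac{68532066411}{384134}$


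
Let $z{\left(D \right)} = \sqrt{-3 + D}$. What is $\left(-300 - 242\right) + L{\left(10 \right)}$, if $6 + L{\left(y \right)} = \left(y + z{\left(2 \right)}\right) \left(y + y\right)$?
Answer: $-348 + 20 i \approx -348.0 + 20.0 i$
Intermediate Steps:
$L{\left(y \right)} = -6 + 2 y \left(i + y\right)$ ($L{\left(y \right)} = -6 + \left(y + \sqrt{-3 + 2}\right) \left(y + y\right) = -6 + \left(y + \sqrt{-1}\right) 2 y = -6 + \left(y + i\right) 2 y = -6 + \left(i + y\right) 2 y = -6 + 2 y \left(i + y\right)$)
$\left(-300 - 242\right) + L{\left(10 \right)} = \left(-300 - 242\right) + \left(-6 + 2 \cdot 10^{2} + 2 i 10\right) = -542 + \left(-6 + 2 \cdot 100 + 20 i\right) = -542 + \left(-6 + 200 + 20 i\right) = -542 + \left(194 + 20 i\right) = -348 + 20 i$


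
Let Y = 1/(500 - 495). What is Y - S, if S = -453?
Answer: 2266/5 ≈ 453.20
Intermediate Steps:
Y = 1/5 ≈ 0.20000
Y - S = 1/5 - 1*(-453) = 1/5 + 453 = 2266/5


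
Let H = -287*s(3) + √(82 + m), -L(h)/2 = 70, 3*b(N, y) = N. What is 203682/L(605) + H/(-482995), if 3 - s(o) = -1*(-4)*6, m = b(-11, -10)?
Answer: -9837823137/6761930 - √705/1448985 ≈ -1454.9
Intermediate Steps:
b(N, y) = N/3
m = -11/3 (m = (⅓)*(-11) = -11/3 ≈ -3.6667)
s(o) = -21 (s(o) = 3 - (-1*(-4))*6 = 3 - 4*6 = 3 - 1*24 = 3 - 24 = -21)
L(h) = -140 (L(h) = -2*70 = -140)
H = 6027 + √705/3 (H = -287*(-21) + √(82 - 11/3) = 6027 + √(235/3) = 6027 + √705/3 ≈ 6035.9)
203682/L(605) + H/(-482995) = 203682/(-140) + (6027 + √705/3)/(-482995) = 203682*(-1/140) + (6027 + √705/3)*(-1/482995) = -101841/70 + (-6027/482995 - √705/1448985) = -9837823137/6761930 - √705/1448985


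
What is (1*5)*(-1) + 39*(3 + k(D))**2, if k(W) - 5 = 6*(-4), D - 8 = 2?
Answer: 9979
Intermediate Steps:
D = 10 (D = 8 + 2 = 10)
k(W) = -19 (k(W) = 5 + 6*(-4) = 5 - 24 = -19)
(1*5)*(-1) + 39*(3 + k(D))**2 = (1*5)*(-1) + 39*(3 - 19)**2 = 5*(-1) + 39*(-16)**2 = -5 + 39*256 = -5 + 9984 = 9979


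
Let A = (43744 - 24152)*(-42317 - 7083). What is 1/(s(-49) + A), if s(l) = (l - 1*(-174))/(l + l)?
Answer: -98/94848790525 ≈ -1.0332e-9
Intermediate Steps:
A = -967844800 (A = 19592*(-49400) = -967844800)
s(l) = (174 + l)/(2*l) (s(l) = (l + 174)/((2*l)) = (174 + l)*(1/(2*l)) = (174 + l)/(2*l))
1/(s(-49) + A) = 1/((½)*(174 - 49)/(-49) - 967844800) = 1/((½)*(-1/49)*125 - 967844800) = 1/(-125/98 - 967844800) = 1/(-94848790525/98) = -98/94848790525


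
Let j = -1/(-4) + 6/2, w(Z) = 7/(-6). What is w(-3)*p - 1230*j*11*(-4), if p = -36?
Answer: 175932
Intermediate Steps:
w(Z) = -7/6 (w(Z) = 7*(-⅙) = -7/6)
j = 13/4 (j = -1*(-¼) + 6*(½) = ¼ + 3 = 13/4 ≈ 3.2500)
w(-3)*p - 1230*j*11*(-4) = -7/6*(-36) - 1230*(13/4)*11*(-4) = 42 - 87945*(-4)/2 = 42 - 1230*(-143) = 42 + 175890 = 175932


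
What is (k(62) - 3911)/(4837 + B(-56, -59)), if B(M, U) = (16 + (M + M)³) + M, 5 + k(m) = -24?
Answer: 3940/1400131 ≈ 0.0028140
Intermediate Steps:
k(m) = -29 (k(m) = -5 - 24 = -29)
B(M, U) = 16 + M + 8*M³ (B(M, U) = (16 + (2*M)³) + M = (16 + 8*M³) + M = 16 + M + 8*M³)
(k(62) - 3911)/(4837 + B(-56, -59)) = (-29 - 3911)/(4837 + (16 - 56 + 8*(-56)³)) = -3940/(4837 + (16 - 56 + 8*(-175616))) = -3940/(4837 + (16 - 56 - 1404928)) = -3940/(4837 - 1404968) = -3940/(-1400131) = -3940*(-1/1400131) = 3940/1400131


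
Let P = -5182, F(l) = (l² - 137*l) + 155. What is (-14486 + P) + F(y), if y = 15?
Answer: -21343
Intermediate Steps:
F(l) = 155 + l² - 137*l
(-14486 + P) + F(y) = (-14486 - 5182) + (155 + 15² - 137*15) = -19668 + (155 + 225 - 2055) = -19668 - 1675 = -21343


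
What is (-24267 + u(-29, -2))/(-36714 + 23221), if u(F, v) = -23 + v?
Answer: 24292/13493 ≈ 1.8003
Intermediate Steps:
(-24267 + u(-29, -2))/(-36714 + 23221) = (-24267 + (-23 - 2))/(-36714 + 23221) = (-24267 - 25)/(-13493) = -24292*(-1/13493) = 24292/13493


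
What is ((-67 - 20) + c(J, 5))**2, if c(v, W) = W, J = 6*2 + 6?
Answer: 6724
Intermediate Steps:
J = 18 (J = 12 + 6 = 18)
((-67 - 20) + c(J, 5))**2 = ((-67 - 20) + 5)**2 = (-87 + 5)**2 = (-82)**2 = 6724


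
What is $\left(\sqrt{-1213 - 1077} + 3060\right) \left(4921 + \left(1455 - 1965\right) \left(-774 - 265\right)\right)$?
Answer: $1636521660 + 534811 i \sqrt{2290} \approx 1.6365 \cdot 10^{9} + 2.5593 \cdot 10^{7} i$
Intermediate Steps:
$\left(\sqrt{-1213 - 1077} + 3060\right) \left(4921 + \left(1455 - 1965\right) \left(-774 - 265\right)\right) = \left(\sqrt{-2290} + 3060\right) \left(4921 - -529890\right) = \left(i \sqrt{2290} + 3060\right) \left(4921 + 529890\right) = \left(3060 + i \sqrt{2290}\right) 534811 = 1636521660 + 534811 i \sqrt{2290}$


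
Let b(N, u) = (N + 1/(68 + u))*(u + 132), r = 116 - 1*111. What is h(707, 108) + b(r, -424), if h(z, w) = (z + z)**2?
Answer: 177816377/89 ≈ 1.9979e+6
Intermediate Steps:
h(z, w) = 4*z**2 (h(z, w) = (2*z)**2 = 4*z**2)
r = 5 (r = 116 - 111 = 5)
b(N, u) = (132 + u)*(N + 1/(68 + u)) (b(N, u) = (N + 1/(68 + u))*(132 + u) = (132 + u)*(N + 1/(68 + u)))
h(707, 108) + b(r, -424) = 4*707**2 + (132 - 424 + 8976*5 + 5*(-424)**2 + 200*5*(-424))/(68 - 424) = 4*499849 + (132 - 424 + 44880 + 5*179776 - 424000)/(-356) = 1999396 - (132 - 424 + 44880 + 898880 - 424000)/356 = 1999396 - 1/356*519468 = 1999396 - 129867/89 = 177816377/89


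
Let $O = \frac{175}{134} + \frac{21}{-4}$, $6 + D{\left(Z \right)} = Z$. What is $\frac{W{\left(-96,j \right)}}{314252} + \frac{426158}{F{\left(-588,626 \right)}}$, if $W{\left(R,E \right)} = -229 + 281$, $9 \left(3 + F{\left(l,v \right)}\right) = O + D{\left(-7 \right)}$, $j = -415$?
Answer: $- \frac{80754365147947}{925236451} \approx -87280.0$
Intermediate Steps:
$D{\left(Z \right)} = -6 + Z$
$O = - \frac{1057}{268}$ ($O = 175 \cdot \frac{1}{134} + 21 \left(- \frac{1}{4}\right) = \frac{175}{134} - \frac{21}{4} = - \frac{1057}{268} \approx -3.944$)
$F{\left(l,v \right)} = - \frac{11777}{2412}$ ($F{\left(l,v \right)} = -3 + \frac{- \frac{1057}{268} - 13}{9} = -3 + \frac{1}{9} \left(- \frac{4541}{268}\right) = -3 - \frac{4541}{2412} = - \frac{11777}{2412}$)
$W{\left(R,E \right)} = 52$
$\frac{W{\left(-96,j \right)}}{314252} + \frac{426158}{F{\left(-588,626 \right)}} = \frac{52}{314252} + \frac{426158}{- \frac{11777}{2412}} = 52 \cdot \frac{1}{314252} + 426158 \left(- \frac{2412}{11777}\right) = \frac{13}{78563} - \frac{1027893096}{11777} = - \frac{80754365147947}{925236451}$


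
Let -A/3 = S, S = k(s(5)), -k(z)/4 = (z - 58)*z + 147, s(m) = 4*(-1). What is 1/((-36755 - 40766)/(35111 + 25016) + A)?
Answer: 60127/284924459 ≈ 0.00021103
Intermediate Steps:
s(m) = -4
k(z) = -588 - 4*z*(-58 + z) (k(z) = -4*((z - 58)*z + 147) = -4*((-58 + z)*z + 147) = -4*(z*(-58 + z) + 147) = -4*(147 + z*(-58 + z)) = -588 - 4*z*(-58 + z))
S = -1580 (S = -588 - 4*(-4)² + 232*(-4) = -588 - 4*16 - 928 = -588 - 64 - 928 = -1580)
A = 4740 (A = -3*(-1580) = 4740)
1/((-36755 - 40766)/(35111 + 25016) + A) = 1/((-36755 - 40766)/(35111 + 25016) + 4740) = 1/(-77521/60127 + 4740) = 1/(284924459/60127) = 60127/284924459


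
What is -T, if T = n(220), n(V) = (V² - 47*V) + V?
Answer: -38280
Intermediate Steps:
n(V) = V² - 46*V
T = 38280 (T = 220*(-46 + 220) = 220*174 = 38280)
-T = -1*38280 = -38280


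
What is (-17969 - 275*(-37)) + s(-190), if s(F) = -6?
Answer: -7800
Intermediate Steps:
(-17969 - 275*(-37)) + s(-190) = (-17969 - 275*(-37)) - 6 = (-17969 - 1*(-10175)) - 6 = (-17969 + 10175) - 6 = -7794 - 6 = -7800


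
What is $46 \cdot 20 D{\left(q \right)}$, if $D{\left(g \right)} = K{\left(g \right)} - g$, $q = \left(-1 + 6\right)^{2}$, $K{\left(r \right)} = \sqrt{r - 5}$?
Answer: $-23000 + 1840 \sqrt{5} \approx -18886.0$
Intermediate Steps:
$K{\left(r \right)} = \sqrt{-5 + r}$
$q = 25$ ($q = 5^{2} = 25$)
$D{\left(g \right)} = \sqrt{-5 + g} - g$
$46 \cdot 20 D{\left(q \right)} = 46 \cdot 20 \left(\sqrt{-5 + 25} - 25\right) = 920 \left(\sqrt{20} - 25\right) = 920 \left(2 \sqrt{5} - 25\right) = 920 \left(-25 + 2 \sqrt{5}\right) = -23000 + 1840 \sqrt{5}$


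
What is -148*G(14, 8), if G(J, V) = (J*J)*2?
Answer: -58016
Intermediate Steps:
G(J, V) = 2*J² (G(J, V) = J²*2 = 2*J²)
-148*G(14, 8) = -296*14² = -296*196 = -148*392 = -58016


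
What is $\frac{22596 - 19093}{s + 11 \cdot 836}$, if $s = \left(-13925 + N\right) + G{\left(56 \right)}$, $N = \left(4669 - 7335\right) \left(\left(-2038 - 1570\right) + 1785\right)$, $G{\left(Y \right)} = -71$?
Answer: $\frac{3503}{4855318} \approx 0.00072148$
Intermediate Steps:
$N = 4860118$ ($N = - 2666 \left(-3608 + 1785\right) = \left(-2666\right) \left(-1823\right) = 4860118$)
$s = 4846122$ ($s = \left(-13925 + 4860118\right) - 71 = 4846193 - 71 = 4846122$)
$\frac{22596 - 19093}{s + 11 \cdot 836} = \frac{22596 - 19093}{4846122 + 11 \cdot 836} = \frac{3503}{4846122 + 9196} = \frac{3503}{4855318}$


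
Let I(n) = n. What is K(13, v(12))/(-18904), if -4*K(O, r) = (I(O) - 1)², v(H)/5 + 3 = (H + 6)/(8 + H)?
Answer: 9/4726 ≈ 0.0019044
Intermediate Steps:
v(H) = -15 + 5*(6 + H)/(8 + H) (v(H) = -15 + 5*((H + 6)/(8 + H)) = -15 + 5*((6 + H)/(8 + H)) = -15 + 5*(6 + H)/(8 + H))
K(O, r) = -(-1 + O)²/4 (K(O, r) = -(O - 1)²/4 = -(-1 + O)²/4)
K(13, v(12))/(-18904) = -(-1 + 13)²/4/(-18904) = -¼*12²*(-1/18904) = -¼*144*(-1/18904) = -36*(-1/18904) = 9/4726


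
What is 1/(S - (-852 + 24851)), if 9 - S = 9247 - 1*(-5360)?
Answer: -1/38597 ≈ -2.5909e-5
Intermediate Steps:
S = -14598 (S = 9 - (9247 - 1*(-5360)) = 9 - (9247 + 5360) = 9 - 1*14607 = 9 - 14607 = -14598)
1/(S - (-852 + 24851)) = 1/(-14598 - (-852 + 24851)) = 1/(-14598 - 1*23999) = 1/(-14598 - 23999) = 1/(-38597) = -1/38597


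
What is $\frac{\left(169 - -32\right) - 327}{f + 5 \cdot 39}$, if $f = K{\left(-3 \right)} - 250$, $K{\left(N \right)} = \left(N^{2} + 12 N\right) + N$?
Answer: $\frac{126}{85} \approx 1.4824$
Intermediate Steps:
$K{\left(N \right)} = N^{2} + 13 N$
$f = -280$ ($f = - 3 \left(13 - 3\right) - 250 = \left(-3\right) 10 - 250 = -30 - 250 = -280$)
$\frac{\left(169 - -32\right) - 327}{f + 5 \cdot 39} = \frac{\left(169 - -32\right) - 327}{-280 + 5 \cdot 39} = \frac{\left(169 + 32\right) - 327}{-280 + 195} = \frac{201 - 327}{-85} = \left(-126\right) \left(- \frac{1}{85}\right) = \frac{126}{85}$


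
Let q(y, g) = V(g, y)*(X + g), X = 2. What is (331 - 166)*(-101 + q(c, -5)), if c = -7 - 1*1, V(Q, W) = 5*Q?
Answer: -4290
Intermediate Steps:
c = -8 (c = -7 - 1 = -8)
q(y, g) = 5*g*(2 + g) (q(y, g) = (5*g)*(2 + g) = 5*g*(2 + g))
(331 - 166)*(-101 + q(c, -5)) = (331 - 166)*(-101 + 5*(-5)*(2 - 5)) = 165*(-101 + 5*(-5)*(-3)) = 165*(-101 + 75) = 165*(-26) = -4290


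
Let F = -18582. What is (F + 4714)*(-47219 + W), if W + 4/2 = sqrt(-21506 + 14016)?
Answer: 654860828 - 13868*I*sqrt(7490) ≈ 6.5486e+8 - 1.2002e+6*I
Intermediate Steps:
W = -2 + I*sqrt(7490) (W = -2 + sqrt(-21506 + 14016) = -2 + sqrt(-7490) = -2 + I*sqrt(7490) ≈ -2.0 + 86.545*I)
(F + 4714)*(-47219 + W) = (-18582 + 4714)*(-47219 + (-2 + I*sqrt(7490))) = -13868*(-47221 + I*sqrt(7490)) = 654860828 - 13868*I*sqrt(7490)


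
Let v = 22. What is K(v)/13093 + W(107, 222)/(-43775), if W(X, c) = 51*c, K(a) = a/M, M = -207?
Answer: -1805083816/6978896325 ≈ -0.25865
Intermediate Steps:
K(a) = -a/207 (K(a) = a/(-207) = a*(-1/207) = -a/207)
K(v)/13093 + W(107, 222)/(-43775) = -1/207*22/13093 + (51*222)/(-43775) = -22/207*1/13093 + 11322*(-1/43775) = -22/2710251 - 666/2575 = -1805083816/6978896325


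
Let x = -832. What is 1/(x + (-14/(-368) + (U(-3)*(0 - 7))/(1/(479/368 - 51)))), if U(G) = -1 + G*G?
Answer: 184/359011 ≈ 0.00051252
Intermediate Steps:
U(G) = -1 + G²
1/(x + (-14/(-368) + (U(-3)*(0 - 7))/(1/(479/368 - 51)))) = 1/(-832 + (-14/(-368) + ((-1 + (-3)²)*(0 - 7))/(1/(479/368 - 51)))) = 1/(-832 + (-14*(-1/368) + ((-1 + 9)*(-7))/(1/(479*(1/368) - 51)))) = 1/(-832 + (7/184 + (8*(-7))/(1/(479/368 - 51)))) = 1/(-832 + (7/184 - 56/(1/(-18289/368)))) = 1/(-832 + (7/184 - 56/(-368/18289))) = 1/(-832 + (7/184 - 56*(-18289/368))) = 1/(-832 + (7/184 + 128023/46)) = 1/(-832 + 512099/184) = 1/(359011/184) = 184/359011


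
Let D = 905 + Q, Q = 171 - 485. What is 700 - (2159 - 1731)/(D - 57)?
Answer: 186686/267 ≈ 699.20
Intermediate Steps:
Q = -314
D = 591 (D = 905 - 314 = 591)
700 - (2159 - 1731)/(D - 57) = 700 - (2159 - 1731)/(591 - 57) = 700 - 428/534 = 700 - 1*214/267 = 700 - 214/267 = 186686/267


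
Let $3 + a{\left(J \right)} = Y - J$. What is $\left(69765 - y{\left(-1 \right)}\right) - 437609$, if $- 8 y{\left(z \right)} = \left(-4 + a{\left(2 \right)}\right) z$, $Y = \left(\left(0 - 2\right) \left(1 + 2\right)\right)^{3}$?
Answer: $- \frac{2942527}{8} \approx -3.6782 \cdot 10^{5}$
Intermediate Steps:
$Y = -216$ ($Y = \left(\left(-2\right) 3\right)^{3} = \left(-6\right)^{3} = -216$)
$a{\left(J \right)} = -219 - J$ ($a{\left(J \right)} = -3 - \left(216 + J\right) = -219 - J$)
$y{\left(z \right)} = \frac{225 z}{8}$ ($y{\left(z \right)} = - \frac{\left(-4 - 221\right) z}{8} = - \frac{\left(-225\right) z}{8} = \frac{225 z}{8}$)
$\left(69765 - y{\left(-1 \right)}\right) - 437609 = \left(69765 - \frac{225}{8} \left(-1\right)\right) - 437609 = \left(69765 - - \frac{225}{8}\right) - 437609 = \left(69765 + \frac{225}{8}\right) - 437609 = \frac{558345}{8} - 437609 = - \frac{2942527}{8}$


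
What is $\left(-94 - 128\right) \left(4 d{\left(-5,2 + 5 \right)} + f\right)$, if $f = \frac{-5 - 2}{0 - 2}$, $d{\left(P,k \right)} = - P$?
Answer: $-5217$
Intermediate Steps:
$f = \frac{7}{2}$ ($f = - \frac{7}{-2} = \left(-7\right) \left(- \frac{1}{2}\right) = \frac{7}{2} \approx 3.5$)
$\left(-94 - 128\right) \left(4 d{\left(-5,2 + 5 \right)} + f\right) = \left(-94 - 128\right) \left(4 \left(\left(-1\right) \left(-5\right)\right) + \frac{7}{2}\right) = - 222 \left(4 \cdot 5 + \frac{7}{2}\right) = - 222 \left(20 + \frac{7}{2}\right) = \left(-222\right) \frac{47}{2} = -5217$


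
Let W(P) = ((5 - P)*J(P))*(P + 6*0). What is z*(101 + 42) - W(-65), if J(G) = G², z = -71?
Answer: 19213597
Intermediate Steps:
W(P) = P³*(5 - P) (W(P) = ((5 - P)*P²)*(P + 6*0) = (P²*(5 - P))*(P + 0) = (P²*(5 - P))*P = P³*(5 - P))
z*(101 + 42) - W(-65) = -71*(101 + 42) - (-65)³*(5 - 1*(-65)) = -71*143 - (-274625)*(5 + 65) = -10153 - (-274625)*70 = -10153 - 1*(-19223750) = -10153 + 19223750 = 19213597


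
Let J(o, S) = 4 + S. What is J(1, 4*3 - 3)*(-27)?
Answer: -351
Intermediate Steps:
J(1, 4*3 - 3)*(-27) = (4 + (4*3 - 3))*(-27) = (4 + (12 - 3))*(-27) = (4 + 9)*(-27) = 13*(-27) = -351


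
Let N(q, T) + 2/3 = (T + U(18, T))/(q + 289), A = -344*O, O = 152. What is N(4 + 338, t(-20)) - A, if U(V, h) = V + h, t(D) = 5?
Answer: 98980006/1893 ≈ 52287.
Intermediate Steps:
A = -52288 (A = -344*152 = -52288)
N(q, T) = -2/3 + (18 + 2*T)/(289 + q) (N(q, T) = -2/3 + (T + (18 + T))/(q + 289) = -2/3 + (18 + 2*T)/(289 + q))
N(4 + 338, t(-20)) - A = 2*(-262 - (4 + 338) + 3*5)/(3*(289 + (4 + 338))) - 1*(-52288) = 2*(-262 - 1*342 + 15)/(3*(289 + 342)) + 52288 = (2/3)*(-262 - 342 + 15)/631 + 52288 = (2/3)*(1/631)*(-589) + 52288 = -1178/1893 + 52288 = 98980006/1893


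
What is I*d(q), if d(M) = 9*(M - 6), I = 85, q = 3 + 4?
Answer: 765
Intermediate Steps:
q = 7
d(M) = -54 + 9*M (d(M) = 9*(-6 + M) = -54 + 9*M)
I*d(q) = 85*(-54 + 9*7) = 85*(-54 + 63) = 85*9 = 765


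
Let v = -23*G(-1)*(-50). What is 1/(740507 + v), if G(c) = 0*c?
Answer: 1/740507 ≈ 1.3504e-6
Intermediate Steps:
G(c) = 0
v = 0 (v = -23*0*(-50) = 0*(-50) = 0)
1/(740507 + v) = 1/(740507 + 0) = 1/740507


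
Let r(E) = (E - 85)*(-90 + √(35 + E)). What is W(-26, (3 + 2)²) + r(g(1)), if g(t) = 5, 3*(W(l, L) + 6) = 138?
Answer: 7240 - 160*√10 ≈ 6734.0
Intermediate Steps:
W(l, L) = 40 (W(l, L) = -6 + (⅓)*138 = -6 + 46 = 40)
r(E) = (-90 + √(35 + E))*(-85 + E) (r(E) = (-85 + E)*(-90 + √(35 + E)) = (-90 + √(35 + E))*(-85 + E))
W(-26, (3 + 2)²) + r(g(1)) = 40 + (7650 - 90*5 - 85*√(35 + 5) + 5*√(35 + 5)) = 40 + (7650 - 450 - 170*√10 + 5*√40) = 40 + (7650 - 450 - 170*√10 + 5*(2*√10)) = 40 + (7650 - 450 - 170*√10 + 10*√10) = 40 + (7200 - 160*√10) = 7240 - 160*√10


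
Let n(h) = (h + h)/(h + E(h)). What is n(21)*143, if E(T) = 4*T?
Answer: 286/5 ≈ 57.200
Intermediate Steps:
n(h) = ⅖ (n(h) = (h + h)/(h + 4*h) = (2*h)/((5*h)) = (2*h)*(1/(5*h)) = ⅖)
n(21)*143 = (⅖)*143 = 286/5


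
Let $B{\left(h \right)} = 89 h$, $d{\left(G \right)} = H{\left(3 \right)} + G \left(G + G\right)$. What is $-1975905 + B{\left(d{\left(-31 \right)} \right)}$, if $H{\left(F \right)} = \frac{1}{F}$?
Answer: $- \frac{5414452}{3} \approx -1.8048 \cdot 10^{6}$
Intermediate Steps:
$d{\left(G \right)} = \frac{1}{3} + 2 G^{2}$ ($d{\left(G \right)} = \frac{1}{3} + G \left(G + G\right) = \frac{1}{3} + G 2 G = \frac{1}{3} + 2 G^{2}$)
$-1975905 + B{\left(d{\left(-31 \right)} \right)} = -1975905 + 89 \left(\frac{1}{3} + 2 \left(-31\right)^{2}\right) = -1975905 + 89 \left(\frac{1}{3} + 2 \cdot 961\right) = -1975905 + 89 \left(\frac{1}{3} + 1922\right) = -1975905 + 89 \cdot \frac{5767}{3} = -1975905 + \frac{513263}{3} = - \frac{5414452}{3}$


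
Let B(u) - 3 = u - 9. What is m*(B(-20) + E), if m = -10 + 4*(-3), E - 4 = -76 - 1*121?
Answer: 4818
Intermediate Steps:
B(u) = -6 + u (B(u) = 3 + (u - 9) = 3 + (-9 + u) = -6 + u)
E = -193 (E = 4 + (-76 - 1*121) = 4 + (-76 - 121) = 4 - 197 = -193)
m = -22 (m = -10 - 12 = -22)
m*(B(-20) + E) = -22*((-6 - 20) - 193) = -22*(-26 - 193) = -22*(-219) = 4818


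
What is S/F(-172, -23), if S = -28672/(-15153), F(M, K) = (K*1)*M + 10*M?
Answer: 7168/8470527 ≈ 0.00084623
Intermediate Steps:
F(M, K) = 10*M + K*M (F(M, K) = K*M + 10*M = 10*M + K*M)
S = 28672/15153 (S = -28672*(-1/15153) = 28672/15153 ≈ 1.8922)
S/F(-172, -23) = 28672/(15153*((-172*(10 - 23)))) = 28672/(15153*((-172*(-13)))) = (28672/15153)/2236 = (28672/15153)*(1/2236) = 7168/8470527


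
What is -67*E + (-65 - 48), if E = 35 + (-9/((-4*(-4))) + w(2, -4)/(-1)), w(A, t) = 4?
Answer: -34437/16 ≈ -2152.3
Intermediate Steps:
E = 487/16 (E = 35 + (-9/((-4*(-4))) + 4/(-1)) = 35 + (-9/16 + 4*(-1)) = 35 + (-9*1/16 - 4) = 35 + (-9/16 - 4) = 35 - 73/16 = 487/16 ≈ 30.438)
-67*E + (-65 - 48) = -67*487/16 + (-65 - 48) = -32629/16 - 113 = -34437/16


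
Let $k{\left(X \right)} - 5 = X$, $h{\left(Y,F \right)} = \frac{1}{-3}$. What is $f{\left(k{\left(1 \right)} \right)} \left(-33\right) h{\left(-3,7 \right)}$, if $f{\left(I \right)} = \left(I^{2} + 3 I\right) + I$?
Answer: $660$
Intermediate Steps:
$h{\left(Y,F \right)} = - \frac{1}{3}$
$k{\left(X \right)} = 5 + X$
$f{\left(I \right)} = I^{2} + 4 I$
$f{\left(k{\left(1 \right)} \right)} \left(-33\right) h{\left(-3,7 \right)} = \left(5 + 1\right) \left(4 + \left(5 + 1\right)\right) \left(-33\right) \left(- \frac{1}{3}\right) = 6 \left(4 + 6\right) \left(-33\right) \left(- \frac{1}{3}\right) = 6 \cdot 10 \left(-33\right) \left(- \frac{1}{3}\right) = 60 \left(-33\right) \left(- \frac{1}{3}\right) = \left(-1980\right) \left(- \frac{1}{3}\right) = 660$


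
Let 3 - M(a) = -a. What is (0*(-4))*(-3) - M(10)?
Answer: -13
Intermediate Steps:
M(a) = 3 + a (M(a) = 3 - (-1)*a = 3 + a)
(0*(-4))*(-3) - M(10) = (0*(-4))*(-3) - (3 + 10) = 0*(-3) - 1*13 = 0 - 13 = -13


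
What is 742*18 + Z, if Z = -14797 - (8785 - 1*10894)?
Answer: 668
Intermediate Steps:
Z = -12688 (Z = -14797 - (8785 - 10894) = -14797 - 1*(-2109) = -14797 + 2109 = -12688)
742*18 + Z = 742*18 - 12688 = 13356 - 12688 = 668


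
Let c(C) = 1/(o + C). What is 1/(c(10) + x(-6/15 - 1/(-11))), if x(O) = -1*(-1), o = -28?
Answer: 18/17 ≈ 1.0588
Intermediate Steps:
x(O) = 1
c(C) = 1/(-28 + C)
1/(c(10) + x(-6/15 - 1/(-11))) = 1/(1/(-28 + 10) + 1) = 1/(1/(-18) + 1) = 1/(-1/18 + 1) = 1/(17/18) = 18/17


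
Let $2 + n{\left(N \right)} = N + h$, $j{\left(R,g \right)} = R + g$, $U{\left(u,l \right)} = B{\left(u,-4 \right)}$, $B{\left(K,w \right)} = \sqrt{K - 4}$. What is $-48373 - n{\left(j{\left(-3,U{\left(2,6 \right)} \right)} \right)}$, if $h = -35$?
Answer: $-48333 - i \sqrt{2} \approx -48333.0 - 1.4142 i$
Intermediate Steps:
$B{\left(K,w \right)} = \sqrt{-4 + K}$
$U{\left(u,l \right)} = \sqrt{-4 + u}$
$n{\left(N \right)} = -37 + N$ ($n{\left(N \right)} = -2 + \left(N - 35\right) = -2 + \left(-35 + N\right) = -37 + N$)
$-48373 - n{\left(j{\left(-3,U{\left(2,6 \right)} \right)} \right)} = -48373 - \left(-37 - \left(3 - \sqrt{-4 + 2}\right)\right) = -48373 - \left(-37 - \left(3 - \sqrt{-2}\right)\right) = -48373 - \left(-37 - \left(3 - i \sqrt{2}\right)\right) = -48373 - \left(-40 + i \sqrt{2}\right) = -48373 + \left(40 - i \sqrt{2}\right) = -48333 - i \sqrt{2}$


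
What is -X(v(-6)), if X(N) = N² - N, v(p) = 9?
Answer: -72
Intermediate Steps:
-X(v(-6)) = -9*(-1 + 9) = -9*8 = -1*72 = -72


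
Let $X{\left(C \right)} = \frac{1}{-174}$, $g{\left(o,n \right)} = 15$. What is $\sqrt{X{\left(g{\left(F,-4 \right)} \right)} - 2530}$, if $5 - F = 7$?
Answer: $\frac{i \sqrt{76598454}}{174} \approx 50.299 i$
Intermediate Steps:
$F = -2$ ($F = 5 - 7 = -2$)
$X{\left(C \right)} = - \frac{1}{174}$
$\sqrt{X{\left(g{\left(F,-4 \right)} \right)} - 2530} = \sqrt{- \frac{1}{174} - 2530} = \sqrt{- \frac{440221}{174}} = \frac{i \sqrt{76598454}}{174}$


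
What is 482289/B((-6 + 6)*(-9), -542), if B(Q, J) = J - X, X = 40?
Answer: -160763/194 ≈ -828.67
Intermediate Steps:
B(Q, J) = -40 + J (B(Q, J) = J - 1*40 = J - 40 = -40 + J)
482289/B((-6 + 6)*(-9), -542) = 482289/(-40 - 542) = 482289/(-582) = 482289*(-1/582) = -160763/194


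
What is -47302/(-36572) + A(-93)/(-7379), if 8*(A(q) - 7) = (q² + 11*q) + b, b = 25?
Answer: 627617815/539729576 ≈ 1.1628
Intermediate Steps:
A(q) = 81/8 + q²/8 + 11*q/8 (A(q) = 7 + ((q² + 11*q) + 25)/8 = 7 + (25 + q² + 11*q)/8 = 7 + (25/8 + q²/8 + 11*q/8) = 81/8 + q²/8 + 11*q/8)
-47302/(-36572) + A(-93)/(-7379) = -47302/(-36572) + (81/8 + (⅛)*(-93)² + (11/8)*(-93))/(-7379) = -47302*(-1/36572) + (81/8 + (⅛)*8649 - 1023/8)*(-1/7379) = 23651/18286 + (81/8 + 8649/8 - 1023/8)*(-1/7379) = 23651/18286 + (7707/8)*(-1/7379) = 23651/18286 - 7707/59032 = 627617815/539729576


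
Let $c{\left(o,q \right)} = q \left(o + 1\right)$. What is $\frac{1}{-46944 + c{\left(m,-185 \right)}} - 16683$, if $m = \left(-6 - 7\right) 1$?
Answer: $- \frac{746130493}{44724} \approx -16683.0$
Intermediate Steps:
$m = -13$ ($m = \left(-13\right) 1 = -13$)
$c{\left(o,q \right)} = q \left(1 + o\right)$
$\frac{1}{-46944 + c{\left(m,-185 \right)}} - 16683 = \frac{1}{-46944 - 185 \left(1 - 13\right)} - 16683 = \frac{1}{-46944 - -2220} - 16683 = \frac{1}{-46944 + 2220} - 16683 = \frac{1}{-44724} - 16683 = - \frac{1}{44724} - 16683 = - \frac{746130493}{44724}$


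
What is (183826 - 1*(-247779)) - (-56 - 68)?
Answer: 431729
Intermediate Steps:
(183826 - 1*(-247779)) - (-56 - 68) = (183826 + 247779) - 1*(-124) = 431605 + 124 = 431729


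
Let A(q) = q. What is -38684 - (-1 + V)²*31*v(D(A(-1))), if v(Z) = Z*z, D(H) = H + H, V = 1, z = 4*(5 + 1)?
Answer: -38684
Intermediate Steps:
z = 24 (z = 4*6 = 24)
D(H) = 2*H
v(Z) = 24*Z (v(Z) = Z*24 = 24*Z)
-38684 - (-1 + V)²*31*v(D(A(-1))) = -38684 - (-1 + 1)²*31*24*(2*(-1)) = -38684 - 0²*31*24*(-2) = -38684 - 0*31*(-48) = -38684 - 0*(-48) = -38684 - 1*0 = -38684 + 0 = -38684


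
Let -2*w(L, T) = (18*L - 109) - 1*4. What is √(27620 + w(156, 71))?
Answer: √105090/2 ≈ 162.09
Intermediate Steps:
w(L, T) = 113/2 - 9*L (w(L, T) = -((18*L - 109) - 1*4)/2 = -((-109 + 18*L) - 4)/2 = -(-113 + 18*L)/2 = 113/2 - 9*L)
√(27620 + w(156, 71)) = √(27620 + (113/2 - 9*156)) = √(27620 + (113/2 - 1404)) = √(27620 - 2695/2) = √(52545/2) = √105090/2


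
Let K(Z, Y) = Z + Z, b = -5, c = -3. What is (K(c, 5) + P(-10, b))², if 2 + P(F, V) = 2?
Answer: 36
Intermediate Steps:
P(F, V) = 0 (P(F, V) = -2 + 2 = 0)
K(Z, Y) = 2*Z
(K(c, 5) + P(-10, b))² = (2*(-3) + 0)² = (-6 + 0)² = (-6)² = 36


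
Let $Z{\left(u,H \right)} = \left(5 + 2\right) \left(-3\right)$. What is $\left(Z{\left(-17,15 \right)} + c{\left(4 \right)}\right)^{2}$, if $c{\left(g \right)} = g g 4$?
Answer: $1849$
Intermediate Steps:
$Z{\left(u,H \right)} = -21$ ($Z{\left(u,H \right)} = 7 \left(-3\right) = -21$)
$c{\left(g \right)} = 4 g^{2}$ ($c{\left(g \right)} = g^{2} \cdot 4 = 4 g^{2}$)
$\left(Z{\left(-17,15 \right)} + c{\left(4 \right)}\right)^{2} = \left(-21 + 4 \cdot 4^{2}\right)^{2} = \left(-21 + 4 \cdot 16\right)^{2} = \left(-21 + 64\right)^{2} = 43^{2} = 1849$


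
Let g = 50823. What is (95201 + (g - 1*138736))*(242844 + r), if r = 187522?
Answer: 3136507408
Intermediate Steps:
(95201 + (g - 1*138736))*(242844 + r) = (95201 + (50823 - 1*138736))*(242844 + 187522) = (95201 + (50823 - 138736))*430366 = (95201 - 87913)*430366 = 7288*430366 = 3136507408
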